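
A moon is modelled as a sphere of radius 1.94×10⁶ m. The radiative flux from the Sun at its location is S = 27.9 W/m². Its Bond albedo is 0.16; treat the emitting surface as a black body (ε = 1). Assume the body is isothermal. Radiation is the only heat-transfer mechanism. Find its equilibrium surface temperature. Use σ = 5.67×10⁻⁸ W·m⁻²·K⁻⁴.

T ≈ 101 K

At equilibrium, absorbed power = emitted power.
Absorbing cross-section = πr² = 1.182×10¹³ m²; emitting surface = 4πr² = 4.729×10¹³ m² (ratio 4).
(1−a)S·A_cross = εσ·A_surf·T⁴  ⇒  T⁴ = (1−a)S/(4σ).
T⁴ = 0.840·27.9/(4·5.67×10⁻⁸) = 1.033×10⁸ K⁴.
T = (1.033×10⁸)^(1/4).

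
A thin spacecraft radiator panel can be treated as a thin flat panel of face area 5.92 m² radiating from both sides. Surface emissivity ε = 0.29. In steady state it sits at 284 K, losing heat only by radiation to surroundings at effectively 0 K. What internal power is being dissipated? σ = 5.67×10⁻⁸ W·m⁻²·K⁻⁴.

Steady state: P = εσA T⁴.
A = 2·5.92 = 11.84 m²; T⁴ = (284)⁴ = 6.505×10⁹ K⁴.
P = 0.29 × 5.67×10⁻⁸ × 11.84 × 6.505×10⁹.

P ≈ 1270 W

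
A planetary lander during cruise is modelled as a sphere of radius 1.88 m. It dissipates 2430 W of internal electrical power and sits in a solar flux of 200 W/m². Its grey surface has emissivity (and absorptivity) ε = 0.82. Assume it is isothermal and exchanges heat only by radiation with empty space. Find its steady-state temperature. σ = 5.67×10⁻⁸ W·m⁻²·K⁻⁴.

T ≈ 213 K

At steady state, absorbed solar power + internal power = radiated power.
Absorbed: α·S·A_cross = 0.82·200·11.10 = 1821 W (cross-section πr²).
Total input = 1821 + 2430 = 4251 W.
Radiated: εσ·A_surf·T⁴ with A_surf = 4πr² = 44.41 m².
T⁴ = 4251/(0.82·5.67×10⁻⁸·44.41) = 2.059×10⁹ K⁴.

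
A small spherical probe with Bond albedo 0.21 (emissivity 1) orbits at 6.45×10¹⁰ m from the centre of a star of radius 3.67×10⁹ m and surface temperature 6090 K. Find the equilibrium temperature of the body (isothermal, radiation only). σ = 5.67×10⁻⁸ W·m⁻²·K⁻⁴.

T ≈ 968 K

The star's surface emits σT_*⁴; at distance d the flux is S = σT_*⁴(R_*/d)².
S = 5.67×10⁻⁸·(6090)⁴·(3.67×10⁹/6.45×10¹⁰)² = 2.525×10⁵ W/m².
For an isothermal sphere T⁴ = (1−a)S/(4σ) = 8.795×10¹¹ K⁴.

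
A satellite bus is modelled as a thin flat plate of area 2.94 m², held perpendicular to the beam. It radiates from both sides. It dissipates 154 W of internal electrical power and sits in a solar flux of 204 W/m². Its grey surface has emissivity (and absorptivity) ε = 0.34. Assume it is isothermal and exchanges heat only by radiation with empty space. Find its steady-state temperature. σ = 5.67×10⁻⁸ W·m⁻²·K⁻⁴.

At steady state, absorbed solar power + internal power = radiated power.
Absorbed: α·S·A_cross = 0.34·204·2.940 = 203.9 W (cross-section A).
Total input = 203.9 + 154 = 357.9 W.
Radiated: εσ·A_surf·T⁴ with A_surf = 2A = 5.880 m².
T⁴ = 357.9/(0.34·5.67×10⁻⁸·5.880) = 3.158×10⁹ K⁴.

T ≈ 237 K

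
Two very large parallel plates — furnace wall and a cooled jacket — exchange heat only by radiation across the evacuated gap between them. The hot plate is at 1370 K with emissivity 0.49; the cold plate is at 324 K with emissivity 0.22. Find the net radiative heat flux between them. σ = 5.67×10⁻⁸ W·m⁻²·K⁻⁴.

q ≈ 35600 W/m²

For two infinite grey parallel plates, q = σ(T₁⁴ − T₂⁴)/(1/ε₁ + 1/ε₂ − 1).
T₁⁴ − T₂⁴ = 3.523×10¹² − 1.102×10¹⁰ = 3.512×10¹² K⁴.
1/ε₁ + 1/ε₂ − 1 = 2.041 + 4.545 − 1 = 5.586.
q = 5.67×10⁻⁸ × 3.512×10¹² / 5.586.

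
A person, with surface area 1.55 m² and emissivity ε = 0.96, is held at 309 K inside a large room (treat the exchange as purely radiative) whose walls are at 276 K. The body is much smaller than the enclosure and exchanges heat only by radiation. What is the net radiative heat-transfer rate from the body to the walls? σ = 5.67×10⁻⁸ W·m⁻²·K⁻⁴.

P_net ≈ 280 W

For a small grey body in a large enclosure: P_net = εσA(T_body⁴ − T_wall⁴).
A = 1.55 m²; T_body⁴ − T_wall⁴ = 9.117×10⁹ − 5.803×10⁹ = 3.314×10⁹ K⁴.
|P_net| = 0.96·5.67×10⁻⁸·1.550·3.314×10⁹.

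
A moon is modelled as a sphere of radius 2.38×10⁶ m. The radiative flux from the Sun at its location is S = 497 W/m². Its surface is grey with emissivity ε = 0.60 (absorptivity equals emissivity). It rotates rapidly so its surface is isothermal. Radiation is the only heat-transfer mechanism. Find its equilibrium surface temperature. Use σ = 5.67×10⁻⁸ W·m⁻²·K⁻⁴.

T ≈ 216 K

At equilibrium, absorbed power = emitted power.
Absorbing cross-section = πr² = 1.780×10¹³ m²; emitting surface = 4πr² = 7.118×10¹³ m² (ratio 4).
εS·A_cross = εσ·A_surf·T⁴  ⇒  T⁴ = S/(4σ)   (ε cancels).
T⁴ = 497/(4·5.67×10⁻⁸) = 2.191×10⁹ K⁴.
T = (2.191×10⁹)^(1/4).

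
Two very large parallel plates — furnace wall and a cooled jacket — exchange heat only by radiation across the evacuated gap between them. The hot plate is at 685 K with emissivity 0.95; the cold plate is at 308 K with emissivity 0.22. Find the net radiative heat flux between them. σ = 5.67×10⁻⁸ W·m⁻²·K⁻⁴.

For two infinite grey parallel plates, q = σ(T₁⁴ − T₂⁴)/(1/ε₁ + 1/ε₂ − 1).
T₁⁴ − T₂⁴ = 2.202×10¹¹ − 8.999×10⁹ = 2.112×10¹¹ K⁴.
1/ε₁ + 1/ε₂ − 1 = 1.053 + 4.545 − 1 = 4.598.
q = 5.67×10⁻⁸ × 2.112×10¹¹ / 4.598.

q ≈ 2600 W/m²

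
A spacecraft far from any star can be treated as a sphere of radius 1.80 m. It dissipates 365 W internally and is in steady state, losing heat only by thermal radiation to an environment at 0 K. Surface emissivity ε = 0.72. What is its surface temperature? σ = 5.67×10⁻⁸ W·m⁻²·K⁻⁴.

T ≈ 122 K

Steady state: internal power = radiated power, P = εσA T⁴.
Radiating area A = 4πr² = 40.72 m².
T⁴ = P/(εσA) = 365/(0.72·5.67×10⁻⁸·40.72) = 2.196×10⁸ K⁴.
T = (2.196×10⁸)^(1/4).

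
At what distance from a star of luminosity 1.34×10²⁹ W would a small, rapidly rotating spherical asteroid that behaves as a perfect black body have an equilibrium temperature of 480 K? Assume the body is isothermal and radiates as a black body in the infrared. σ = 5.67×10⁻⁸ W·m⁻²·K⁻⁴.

For an isothermal black-emitting sphere, (1−a)S·πr² = σ·4πr²·T⁴ ⇒ S = 4σT⁴/(1−a).
S = 4·5.67×10⁻⁸·(480)⁴/1.00 = 12040 W/m².
Flux falls as S = L/(4πd²), so d = √(L/(4πS)) = √(1.34×10²⁹/(4π·12040)).

d ≈ 9.41×10¹¹ m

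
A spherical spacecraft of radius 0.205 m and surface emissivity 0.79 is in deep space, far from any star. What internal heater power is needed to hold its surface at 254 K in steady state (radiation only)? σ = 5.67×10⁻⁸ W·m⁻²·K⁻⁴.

P ≈ 98.5 W

P = εσ·4πr²·T⁴.
4πr² = 0.5281 m²; T⁴ = 4.162×10⁹ K⁴.
P = 0.79·5.67×10⁻⁸·0.5281·4.162×10⁹.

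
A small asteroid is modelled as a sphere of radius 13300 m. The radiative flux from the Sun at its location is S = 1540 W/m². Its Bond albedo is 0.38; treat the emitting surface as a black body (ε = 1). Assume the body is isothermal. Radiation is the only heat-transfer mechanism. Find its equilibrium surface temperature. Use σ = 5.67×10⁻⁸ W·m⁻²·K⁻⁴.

T ≈ 255 K

At equilibrium, absorbed power = emitted power.
Absorbing cross-section = πr² = 5.557×10⁸ m²; emitting surface = 4πr² = 2.223×10⁹ m² (ratio 4).
(1−a)S·A_cross = εσ·A_surf·T⁴  ⇒  T⁴ = (1−a)S/(4σ).
T⁴ = 0.620·1540/(4·5.67×10⁻⁸) = 4.210×10⁹ K⁴.
T = (4.210×10⁹)^(1/4).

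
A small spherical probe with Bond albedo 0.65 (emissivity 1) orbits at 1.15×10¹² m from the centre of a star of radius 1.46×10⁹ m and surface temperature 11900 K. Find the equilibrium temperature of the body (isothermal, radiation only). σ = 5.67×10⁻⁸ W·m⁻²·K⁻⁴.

The star's surface emits σT_*⁴; at distance d the flux is S = σT_*⁴(R_*/d)².
S = 5.67×10⁻⁸·(11900)⁴·(1.46×10⁹/1.15×10¹²)² = 1833 W/m².
For an isothermal sphere T⁴ = (1−a)S/(4σ) = 2.828×10⁹ K⁴.

T ≈ 231 K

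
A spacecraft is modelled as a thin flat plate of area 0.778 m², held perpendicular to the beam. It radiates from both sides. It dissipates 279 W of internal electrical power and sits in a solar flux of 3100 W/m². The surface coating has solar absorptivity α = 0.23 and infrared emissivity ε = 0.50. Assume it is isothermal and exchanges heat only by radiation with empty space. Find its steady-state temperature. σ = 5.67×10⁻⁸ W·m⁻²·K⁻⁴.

T ≈ 371 K

At steady state, absorbed solar power + internal power = radiated power.
Absorbed: α·S·A_cross = 0.23·3100·0.7780 = 554.7 W (cross-section A).
Total input = 554.7 + 279 = 833.7 W.
Radiated: εσ·A_surf·T⁴ with A_surf = 2A = 1.556 m².
T⁴ = 833.7/(0.50·5.67×10⁻⁸·1.556) = 1.890×10¹⁰ K⁴.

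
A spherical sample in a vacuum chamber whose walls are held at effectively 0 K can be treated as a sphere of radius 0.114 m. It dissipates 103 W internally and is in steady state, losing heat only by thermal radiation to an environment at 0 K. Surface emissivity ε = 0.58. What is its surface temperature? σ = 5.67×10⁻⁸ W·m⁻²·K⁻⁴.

T ≈ 372 K

Steady state: internal power = radiated power, P = εσA T⁴.
Radiating area A = 4πr² = 0.1633 m².
T⁴ = P/(εσA) = 103/(0.58·5.67×10⁻⁸·0.1633) = 1.918×10¹⁰ K⁴.
T = (1.918×10¹⁰)^(1/4).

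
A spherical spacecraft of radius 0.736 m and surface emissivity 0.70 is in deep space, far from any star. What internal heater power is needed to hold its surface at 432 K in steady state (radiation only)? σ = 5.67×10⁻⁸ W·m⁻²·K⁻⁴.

P ≈ 9410 W

P = εσ·4πr²·T⁴.
4πr² = 6.807 m²; T⁴ = 3.483×10¹⁰ K⁴.
P = 0.70·5.67×10⁻⁸·6.807·3.483×10¹⁰.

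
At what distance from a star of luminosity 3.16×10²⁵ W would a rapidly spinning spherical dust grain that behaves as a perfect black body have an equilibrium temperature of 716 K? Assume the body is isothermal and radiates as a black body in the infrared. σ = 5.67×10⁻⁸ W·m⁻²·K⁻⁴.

d ≈ 6.50×10⁹ m

For an isothermal black-emitting sphere, (1−a)S·πr² = σ·4πr²·T⁴ ⇒ S = 4σT⁴/(1−a).
S = 4·5.67×10⁻⁸·(716)⁴/1.00 = 59610 W/m².
Flux falls as S = L/(4πd²), so d = √(L/(4πS)) = √(3.16×10²⁵/(4π·59610)).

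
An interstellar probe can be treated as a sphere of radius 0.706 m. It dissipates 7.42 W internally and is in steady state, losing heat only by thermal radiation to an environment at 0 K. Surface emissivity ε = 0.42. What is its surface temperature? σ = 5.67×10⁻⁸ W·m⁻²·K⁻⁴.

T ≈ 84.0 K

Steady state: internal power = radiated power, P = εσA T⁴.
Radiating area A = 4πr² = 6.264 m².
T⁴ = P/(εσA) = 7.42/(0.42·5.67×10⁻⁸·6.264) = 4.975×10⁷ K⁴.
T = (4.975×10⁷)^(1/4).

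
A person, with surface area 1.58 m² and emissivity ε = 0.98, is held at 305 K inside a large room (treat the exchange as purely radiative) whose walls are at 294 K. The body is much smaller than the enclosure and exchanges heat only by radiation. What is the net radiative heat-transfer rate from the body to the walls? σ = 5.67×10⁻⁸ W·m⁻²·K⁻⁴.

For a small grey body in a large enclosure: P_net = εσA(T_body⁴ − T_wall⁴).
A = 1.58 m²; T_body⁴ − T_wall⁴ = 8.654×10⁹ − 7.471×10⁹ = 1.182×10⁹ K⁴.
|P_net| = 0.98·5.67×10⁻⁸·1.580·1.182×10⁹.

P_net ≈ 104 W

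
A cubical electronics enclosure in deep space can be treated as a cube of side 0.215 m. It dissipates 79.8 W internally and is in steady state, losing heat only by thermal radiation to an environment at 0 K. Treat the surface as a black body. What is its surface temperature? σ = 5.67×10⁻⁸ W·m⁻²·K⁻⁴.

T ≈ 267 K

Steady state: internal power = radiated power, P = εσA T⁴.
Radiating area A = 6L² = 0.2773 m².
T⁴ = P/(εσA) = 79.8/(1.0·5.67×10⁻⁸·0.2773) = 5.074×10⁹ K⁴.
T = (5.074×10⁹)^(1/4).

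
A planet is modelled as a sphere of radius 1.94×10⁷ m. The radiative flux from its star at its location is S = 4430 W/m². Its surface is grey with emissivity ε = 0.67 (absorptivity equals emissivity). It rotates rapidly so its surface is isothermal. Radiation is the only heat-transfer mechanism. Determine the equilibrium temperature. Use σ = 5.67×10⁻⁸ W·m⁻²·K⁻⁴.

At equilibrium, absorbed power = emitted power.
Absorbing cross-section = πr² = 1.182×10¹⁵ m²; emitting surface = 4πr² = 4.729×10¹⁵ m² (ratio 4).
εS·A_cross = εσ·A_surf·T⁴  ⇒  T⁴ = S/(4σ)   (ε cancels).
T⁴ = 4430/(4·5.67×10⁻⁸) = 1.953×10¹⁰ K⁴.
T = (1.953×10¹⁰)^(1/4).

T ≈ 374 K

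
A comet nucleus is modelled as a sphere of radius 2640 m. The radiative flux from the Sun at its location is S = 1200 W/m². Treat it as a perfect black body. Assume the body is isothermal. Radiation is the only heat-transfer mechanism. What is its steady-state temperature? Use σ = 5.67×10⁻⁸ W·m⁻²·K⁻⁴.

T ≈ 270 K

At equilibrium, absorbed power = emitted power.
Absorbing cross-section = πr² = 2.190×10⁷ m²; emitting surface = 4πr² = 8.758×10⁷ m² (ratio 4).
S·A_cross = εσ·A_surf·T⁴  ⇒  T⁴ = S/(4σ).
T⁴ = 1.00·1200/(4·5.67×10⁻⁸) = 5.291×10⁹ K⁴.
T = (5.291×10⁹)^(1/4).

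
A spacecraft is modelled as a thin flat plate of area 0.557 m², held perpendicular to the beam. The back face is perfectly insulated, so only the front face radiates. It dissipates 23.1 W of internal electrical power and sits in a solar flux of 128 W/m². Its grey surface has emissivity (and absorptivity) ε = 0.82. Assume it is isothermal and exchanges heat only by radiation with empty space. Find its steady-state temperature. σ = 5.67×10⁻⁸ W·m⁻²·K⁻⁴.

T ≈ 237 K

At steady state, absorbed solar power + internal power = radiated power.
Absorbed: α·S·A_cross = 0.82·128·0.5570 = 58.46 W (cross-section A).
Total input = 58.46 + 23.1 = 81.56 W.
Radiated: εσ·A_surf·T⁴ with A_surf = A = 0.5570 m².
T⁴ = 81.56/(0.82·5.67×10⁻⁸·0.5570) = 3.149×10⁹ K⁴.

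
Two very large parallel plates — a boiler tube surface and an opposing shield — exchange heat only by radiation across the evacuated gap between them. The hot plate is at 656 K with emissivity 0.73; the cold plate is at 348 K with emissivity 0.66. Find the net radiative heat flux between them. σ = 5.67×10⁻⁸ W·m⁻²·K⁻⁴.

q ≈ 5130 W/m²

For two infinite grey parallel plates, q = σ(T₁⁴ − T₂⁴)/(1/ε₁ + 1/ε₂ − 1).
T₁⁴ − T₂⁴ = 1.852×10¹¹ − 1.467×10¹⁰ = 1.705×10¹¹ K⁴.
1/ε₁ + 1/ε₂ − 1 = 1.370 + 1.515 − 1 = 1.885.
q = 5.67×10⁻⁸ × 1.705×10¹¹ / 1.885.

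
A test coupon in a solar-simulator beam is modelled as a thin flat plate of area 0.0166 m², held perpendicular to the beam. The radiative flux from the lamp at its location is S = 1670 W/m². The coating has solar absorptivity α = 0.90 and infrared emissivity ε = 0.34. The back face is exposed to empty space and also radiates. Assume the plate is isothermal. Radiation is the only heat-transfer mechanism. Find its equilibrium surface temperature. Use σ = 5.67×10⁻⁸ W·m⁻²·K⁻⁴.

T ≈ 444 K

At equilibrium, absorbed power = emitted power.
Absorbing cross-section = A = 0.01660 m²; emitting surface = 2A = 0.03320 m² (ratio 2).
αS·A_cross = εσ·A_surf·T⁴  ⇒  T⁴ = αS/(ε·2σ).
T⁴ = 0.900·1670/(0.34·2·5.67×10⁻⁸) = 3.898×10¹⁰ K⁴.
T = (3.898×10¹⁰)^(1/4).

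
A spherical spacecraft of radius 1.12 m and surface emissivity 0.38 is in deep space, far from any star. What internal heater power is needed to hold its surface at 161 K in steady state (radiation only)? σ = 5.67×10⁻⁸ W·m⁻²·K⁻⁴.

P = εσ·4πr²·T⁴.
4πr² = 15.76 m²; T⁴ = 6.719×10⁸ K⁴.
P = 0.38·5.67×10⁻⁸·15.76·6.719×10⁸.

P ≈ 228 W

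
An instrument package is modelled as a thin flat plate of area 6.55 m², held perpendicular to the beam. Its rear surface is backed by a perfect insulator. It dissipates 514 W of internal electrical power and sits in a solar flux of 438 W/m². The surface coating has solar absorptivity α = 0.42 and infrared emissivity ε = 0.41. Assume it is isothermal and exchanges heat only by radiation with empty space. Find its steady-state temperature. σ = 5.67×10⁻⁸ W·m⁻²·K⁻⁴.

T ≈ 326 K

At steady state, absorbed solar power + internal power = radiated power.
Absorbed: α·S·A_cross = 0.42·438·6.550 = 1205 W (cross-section A).
Total input = 1205 + 514 = 1719 W.
Radiated: εσ·A_surf·T⁴ with A_surf = A = 6.550 m².
T⁴ = 1719/(0.41·5.67×10⁻⁸·6.550) = 1.129×10¹⁰ K⁴.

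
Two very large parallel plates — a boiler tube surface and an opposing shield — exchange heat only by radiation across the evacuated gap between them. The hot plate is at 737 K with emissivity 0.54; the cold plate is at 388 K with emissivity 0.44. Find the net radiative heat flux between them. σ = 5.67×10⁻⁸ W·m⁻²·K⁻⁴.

For two infinite grey parallel plates, q = σ(T₁⁴ − T₂⁴)/(1/ε₁ + 1/ε₂ − 1).
T₁⁴ − T₂⁴ = 2.950×10¹¹ − 2.266×10¹⁰ = 2.724×10¹¹ K⁴.
1/ε₁ + 1/ε₂ − 1 = 1.852 + 2.273 − 1 = 3.125.
q = 5.67×10⁻⁸ × 2.724×10¹¹ / 3.125.

q ≈ 4940 W/m²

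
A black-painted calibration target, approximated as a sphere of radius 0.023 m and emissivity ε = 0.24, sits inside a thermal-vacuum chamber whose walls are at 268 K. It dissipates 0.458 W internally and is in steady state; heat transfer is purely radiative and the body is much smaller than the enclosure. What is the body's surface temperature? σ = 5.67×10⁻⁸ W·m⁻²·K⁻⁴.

T ≈ 318 K

For a small grey body in a large enclosure, net radiated power = εσA(T⁴ − T_w⁴).
Steady state: P = εσA(T⁴ − T_w⁴) with A = 4πr² = 0.006648 m².
T⁴ = P/(εσA) + T_w⁴ = 0.458/(0.24·5.67×10⁻⁸·0.006648) + (268)⁴
    = 5.063×10⁹ + 5.159×10⁹ = 1.022×10¹⁰ K⁴.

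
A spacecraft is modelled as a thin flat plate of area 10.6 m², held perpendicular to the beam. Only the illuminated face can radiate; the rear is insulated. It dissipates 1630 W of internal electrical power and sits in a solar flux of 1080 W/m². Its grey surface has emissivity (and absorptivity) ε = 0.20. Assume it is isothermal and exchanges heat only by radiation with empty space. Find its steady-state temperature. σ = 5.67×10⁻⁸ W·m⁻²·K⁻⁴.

At steady state, absorbed solar power + internal power = radiated power.
Absorbed: α·S·A_cross = 0.20·1080·10.60 = 2290 W (cross-section A).
Total input = 2290 + 1630 = 3920 W.
Radiated: εσ·A_surf·T⁴ with A_surf = A = 10.60 m².
T⁴ = 3920/(0.20·5.67×10⁻⁸·10.60) = 3.261×10¹⁰ K⁴.

T ≈ 425 K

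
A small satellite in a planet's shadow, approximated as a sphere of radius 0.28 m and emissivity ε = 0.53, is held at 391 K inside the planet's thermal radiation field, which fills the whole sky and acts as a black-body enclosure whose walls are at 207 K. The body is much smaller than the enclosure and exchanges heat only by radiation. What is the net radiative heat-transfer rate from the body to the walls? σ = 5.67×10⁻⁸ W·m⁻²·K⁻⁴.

For a small grey body in a large enclosure: P_net = εσA(T_body⁴ − T_wall⁴).
A = 4πr² = 0.9852 m²; T_body⁴ − T_wall⁴ = 2.337×10¹⁰ − 1.836×10⁹ = 2.154×10¹⁰ K⁴.
|P_net| = 0.53·5.67×10⁻⁸·0.9852·2.154×10¹⁰.

P_net ≈ 638 W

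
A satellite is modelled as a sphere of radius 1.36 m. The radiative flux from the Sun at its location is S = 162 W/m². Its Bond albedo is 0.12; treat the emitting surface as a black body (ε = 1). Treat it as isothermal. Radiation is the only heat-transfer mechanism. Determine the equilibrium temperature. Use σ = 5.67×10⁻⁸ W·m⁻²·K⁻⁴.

At equilibrium, absorbed power = emitted power.
Absorbing cross-section = πr² = 5.811 m²; emitting surface = 4πr² = 23.24 m² (ratio 4).
(1−a)S·A_cross = εσ·A_surf·T⁴  ⇒  T⁴ = (1−a)S/(4σ).
T⁴ = 0.880·162/(4·5.67×10⁻⁸) = 6.286×10⁸ K⁴.
T = (6.286×10⁸)^(1/4).

T ≈ 158 K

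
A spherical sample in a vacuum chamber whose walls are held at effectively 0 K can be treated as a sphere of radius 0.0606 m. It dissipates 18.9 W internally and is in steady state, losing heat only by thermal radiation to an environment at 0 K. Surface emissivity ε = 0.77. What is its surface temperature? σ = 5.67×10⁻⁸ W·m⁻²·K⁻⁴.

T ≈ 311 K

Steady state: internal power = radiated power, P = εσA T⁴.
Radiating area A = 4πr² = 0.04615 m².
T⁴ = P/(εσA) = 18.9/(0.77·5.67×10⁻⁸·0.04615) = 9.381×10⁹ K⁴.
T = (9.381×10⁹)^(1/4).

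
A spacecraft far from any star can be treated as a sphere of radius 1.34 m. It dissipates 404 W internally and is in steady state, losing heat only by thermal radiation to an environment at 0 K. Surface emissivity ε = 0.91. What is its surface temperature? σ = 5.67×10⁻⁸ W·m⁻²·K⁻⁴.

Steady state: internal power = radiated power, P = εσA T⁴.
Radiating area A = 4πr² = 22.56 m².
T⁴ = P/(εσA) = 404/(0.91·5.67×10⁻⁸·22.56) = 3.470×10⁸ K⁴.
T = (3.470×10⁸)^(1/4).

T ≈ 136 K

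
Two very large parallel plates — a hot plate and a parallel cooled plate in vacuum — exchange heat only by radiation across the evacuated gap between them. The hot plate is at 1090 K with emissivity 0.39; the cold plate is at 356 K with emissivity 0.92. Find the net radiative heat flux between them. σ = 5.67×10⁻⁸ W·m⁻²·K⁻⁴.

For two infinite grey parallel plates, q = σ(T₁⁴ − T₂⁴)/(1/ε₁ + 1/ε₂ − 1).
T₁⁴ − T₂⁴ = 1.412×10¹² − 1.606×10¹⁰ = 1.396×10¹² K⁴.
1/ε₁ + 1/ε₂ − 1 = 2.564 + 1.087 − 1 = 2.651.
q = 5.67×10⁻⁸ × 1.396×10¹² / 2.651.

q ≈ 29800 W/m²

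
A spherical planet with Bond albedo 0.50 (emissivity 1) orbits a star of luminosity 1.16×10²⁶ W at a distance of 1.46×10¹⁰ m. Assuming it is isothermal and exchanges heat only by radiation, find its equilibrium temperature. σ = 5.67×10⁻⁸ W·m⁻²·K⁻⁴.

T ≈ 556 K

First find the stellar flux at distance d: S = L/(4πd²) = 1.16×10²⁶/(4π·(1.46×10¹⁰)²) = 43310 W/m².
For an isothermal sphere, absorbed (1−a)S·πr² = emitted σ·4πr²·T⁴, so T⁴ = (1−a)S/(4σ).
T⁴ = 0.500·43310/(4·5.67×10⁻⁸) = 9.547×10¹⁰ K⁴.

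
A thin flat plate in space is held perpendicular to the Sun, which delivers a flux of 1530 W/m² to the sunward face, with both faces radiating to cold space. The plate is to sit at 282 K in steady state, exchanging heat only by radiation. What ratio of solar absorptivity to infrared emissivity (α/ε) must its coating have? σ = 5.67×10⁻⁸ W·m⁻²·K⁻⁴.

Balance: αS·A = εσ·2A·T⁴ ⇒ α/ε = 2σT⁴/S.
α/ε = 2·5.67×10⁻⁸·(282)⁴/1530 = 2·5.67×10⁻⁸·6.324×10⁹/1530.

α/ε ≈ 0.469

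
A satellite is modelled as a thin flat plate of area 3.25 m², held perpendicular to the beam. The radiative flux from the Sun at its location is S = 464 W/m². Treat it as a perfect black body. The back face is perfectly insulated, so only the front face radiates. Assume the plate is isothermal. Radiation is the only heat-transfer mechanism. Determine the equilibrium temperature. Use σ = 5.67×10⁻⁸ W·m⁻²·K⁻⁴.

At equilibrium, absorbed power = emitted power.
Absorbing cross-section = A = 3.250 m²; emitting surface = A = 3.250 m² (ratio 1).
S·A_cross = εσ·A_surf·T⁴  ⇒  T⁴ = S/(1σ).
T⁴ = 1.00·464/(1·5.67×10⁻⁸) = 8.183×10⁹ K⁴.
T = (8.183×10⁹)^(1/4).

T ≈ 301 K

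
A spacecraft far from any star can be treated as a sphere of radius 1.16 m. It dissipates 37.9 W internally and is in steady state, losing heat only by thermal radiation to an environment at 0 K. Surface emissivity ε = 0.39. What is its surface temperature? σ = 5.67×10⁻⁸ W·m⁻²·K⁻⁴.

T ≈ 100 K

Steady state: internal power = radiated power, P = εσA T⁴.
Radiating area A = 4πr² = 16.91 m².
T⁴ = P/(εσA) = 37.9/(0.39·5.67×10⁻⁸·16.91) = 1.014×10⁸ K⁴.
T = (1.014×10⁸)^(1/4).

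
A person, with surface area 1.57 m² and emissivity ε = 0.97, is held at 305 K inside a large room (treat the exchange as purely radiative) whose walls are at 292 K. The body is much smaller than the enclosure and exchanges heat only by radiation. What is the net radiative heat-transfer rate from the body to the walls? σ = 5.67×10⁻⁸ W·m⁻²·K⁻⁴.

For a small grey body in a large enclosure: P_net = εσA(T_body⁴ − T_wall⁴).
A = 1.57 m²; T_body⁴ − T_wall⁴ = 8.654×10⁹ − 7.270×10⁹ = 1.384×10⁹ K⁴.
|P_net| = 0.97·5.67×10⁻⁸·1.570·1.384×10⁹.

P_net ≈ 119 W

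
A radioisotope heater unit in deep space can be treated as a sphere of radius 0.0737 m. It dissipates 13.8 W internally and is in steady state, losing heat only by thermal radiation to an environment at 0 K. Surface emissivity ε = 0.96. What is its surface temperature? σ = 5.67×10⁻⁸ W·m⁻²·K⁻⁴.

Steady state: internal power = radiated power, P = εσA T⁴.
Radiating area A = 4πr² = 0.06826 m².
T⁴ = P/(εσA) = 13.8/(0.96·5.67×10⁻⁸·0.06826) = 3.714×10⁹ K⁴.
T = (3.714×10⁹)^(1/4).

T ≈ 247 K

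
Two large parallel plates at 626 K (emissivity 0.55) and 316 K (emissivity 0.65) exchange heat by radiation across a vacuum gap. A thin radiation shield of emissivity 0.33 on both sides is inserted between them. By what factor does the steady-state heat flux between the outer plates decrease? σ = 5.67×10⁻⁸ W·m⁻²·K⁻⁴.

Without shield: q₀ = σΔ(T⁴)/(1/ε₁+1/ε₂−1) with denominator 2.357.
With shield the two gaps are in series; the resistances add: (1/ε₁+1/ε_s−1)+(1/ε_s+1/ε₂−1) = 3.848+3.569 = 7.417.
Heat-flux ratio q₀/q = 7.417/2.357.

factor ≈ 3.15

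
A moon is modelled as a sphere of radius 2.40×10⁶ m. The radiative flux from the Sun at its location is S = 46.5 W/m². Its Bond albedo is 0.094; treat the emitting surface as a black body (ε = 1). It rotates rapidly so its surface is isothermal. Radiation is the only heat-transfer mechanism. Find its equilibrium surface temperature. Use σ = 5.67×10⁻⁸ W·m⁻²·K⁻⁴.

T ≈ 117 K

At equilibrium, absorbed power = emitted power.
Absorbing cross-section = πr² = 1.810×10¹³ m²; emitting surface = 4πr² = 7.238×10¹³ m² (ratio 4).
(1−a)S·A_cross = εσ·A_surf·T⁴  ⇒  T⁴ = (1−a)S/(4σ).
T⁴ = 0.906·46.5/(4·5.67×10⁻⁸) = 1.858×10⁸ K⁴.
T = (1.858×10⁸)^(1/4).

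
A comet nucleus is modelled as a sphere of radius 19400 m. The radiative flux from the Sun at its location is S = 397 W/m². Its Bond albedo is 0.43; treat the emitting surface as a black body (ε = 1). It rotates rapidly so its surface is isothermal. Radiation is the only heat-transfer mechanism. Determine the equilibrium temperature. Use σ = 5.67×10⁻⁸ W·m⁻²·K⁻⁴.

At equilibrium, absorbed power = emitted power.
Absorbing cross-section = πr² = 1.182×10⁹ m²; emitting surface = 4πr² = 4.729×10⁹ m² (ratio 4).
(1−a)S·A_cross = εσ·A_surf·T⁴  ⇒  T⁴ = (1−a)S/(4σ).
T⁴ = 0.570·397/(4·5.67×10⁻⁸) = 9.978×10⁸ K⁴.
T = (9.978×10⁸)^(1/4).

T ≈ 178 K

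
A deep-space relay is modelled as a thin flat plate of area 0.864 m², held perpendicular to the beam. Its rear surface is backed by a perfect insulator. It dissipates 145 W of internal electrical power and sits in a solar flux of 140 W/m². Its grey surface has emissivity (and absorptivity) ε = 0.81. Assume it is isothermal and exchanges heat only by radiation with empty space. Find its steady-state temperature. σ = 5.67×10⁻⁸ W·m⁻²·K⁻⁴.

At steady state, absorbed solar power + internal power = radiated power.
Absorbed: α·S·A_cross = 0.81·140·0.8640 = 97.98 W (cross-section A).
Total input = 97.98 + 145 = 243.0 W.
Radiated: εσ·A_surf·T⁴ with A_surf = A = 0.8640 m².
T⁴ = 243.0/(0.81·5.67×10⁻⁸·0.8640) = 6.123×10⁹ K⁴.

T ≈ 280 K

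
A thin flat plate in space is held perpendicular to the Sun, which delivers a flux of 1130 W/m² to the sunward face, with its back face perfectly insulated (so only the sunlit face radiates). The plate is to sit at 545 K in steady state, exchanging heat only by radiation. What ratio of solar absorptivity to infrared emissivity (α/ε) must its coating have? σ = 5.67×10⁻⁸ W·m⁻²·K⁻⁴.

α/ε ≈ 4.43

Balance: αS·A = εσ·1A·T⁴ ⇒ α/ε = σT⁴/S.
α/ε = 5.67×10⁻⁸·(545)⁴/1130 = 5.67×10⁻⁸·8.822×10¹⁰/1130.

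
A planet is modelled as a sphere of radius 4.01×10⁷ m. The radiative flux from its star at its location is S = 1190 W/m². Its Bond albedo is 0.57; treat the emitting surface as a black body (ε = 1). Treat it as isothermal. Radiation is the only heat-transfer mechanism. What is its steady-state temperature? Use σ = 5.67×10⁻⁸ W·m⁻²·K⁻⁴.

At equilibrium, absorbed power = emitted power.
Absorbing cross-section = πr² = 5.052×10¹⁵ m²; emitting surface = 4πr² = 2.021×10¹⁶ m² (ratio 4).
(1−a)S·A_cross = εσ·A_surf·T⁴  ⇒  T⁴ = (1−a)S/(4σ).
T⁴ = 0.430·1190/(4·5.67×10⁻⁸) = 2.256×10⁹ K⁴.
T = (2.256×10⁹)^(1/4).

T ≈ 218 K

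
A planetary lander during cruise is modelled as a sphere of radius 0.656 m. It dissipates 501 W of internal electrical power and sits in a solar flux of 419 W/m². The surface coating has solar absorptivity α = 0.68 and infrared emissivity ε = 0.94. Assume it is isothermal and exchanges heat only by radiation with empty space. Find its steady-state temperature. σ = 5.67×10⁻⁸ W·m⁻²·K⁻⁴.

T ≈ 235 K

At steady state, absorbed solar power + internal power = radiated power.
Absorbed: α·S·A_cross = 0.68·419·1.352 = 385.2 W (cross-section πr²).
Total input = 385.2 + 501 = 886.2 W.
Radiated: εσ·A_surf·T⁴ with A_surf = 4πr² = 5.408 m².
T⁴ = 886.2/(0.94·5.67×10⁻⁸·5.408) = 3.075×10⁹ K⁴.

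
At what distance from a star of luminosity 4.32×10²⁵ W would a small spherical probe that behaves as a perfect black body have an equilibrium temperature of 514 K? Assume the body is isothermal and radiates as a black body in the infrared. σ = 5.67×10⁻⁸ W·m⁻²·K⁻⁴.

For an isothermal black-emitting sphere, (1−a)S·πr² = σ·4πr²·T⁴ ⇒ S = 4σT⁴/(1−a).
S = 4·5.67×10⁻⁸·(514)⁴/1.00 = 15830 W/m².
Flux falls as S = L/(4πd²), so d = √(L/(4πS)) = √(4.32×10²⁵/(4π·15830)).

d ≈ 1.47×10¹⁰ m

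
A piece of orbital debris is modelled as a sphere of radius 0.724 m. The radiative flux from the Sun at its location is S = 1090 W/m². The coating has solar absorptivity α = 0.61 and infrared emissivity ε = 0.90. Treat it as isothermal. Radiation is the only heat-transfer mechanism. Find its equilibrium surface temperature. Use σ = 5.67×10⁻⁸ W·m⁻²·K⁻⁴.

At equilibrium, absorbed power = emitted power.
Absorbing cross-section = πr² = 1.647 m²; emitting surface = 4πr² = 6.587 m² (ratio 4).
αS·A_cross = εσ·A_surf·T⁴  ⇒  T⁴ = αS/(ε·4σ).
T⁴ = 0.610·1090/(0.90·4·5.67×10⁻⁸) = 3.257×10⁹ K⁴.
T = (3.257×10⁹)^(1/4).

T ≈ 239 K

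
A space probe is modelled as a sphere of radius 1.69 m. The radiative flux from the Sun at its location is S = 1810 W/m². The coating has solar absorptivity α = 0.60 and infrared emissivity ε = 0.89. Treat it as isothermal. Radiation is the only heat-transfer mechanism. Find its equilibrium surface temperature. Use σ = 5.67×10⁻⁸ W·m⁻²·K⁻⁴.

At equilibrium, absorbed power = emitted power.
Absorbing cross-section = πr² = 8.973 m²; emitting surface = 4πr² = 35.89 m² (ratio 4).
αS·A_cross = εσ·A_surf·T⁴  ⇒  T⁴ = αS/(ε·4σ).
T⁴ = 0.600·1810/(0.89·4·5.67×10⁻⁸) = 5.380×10⁹ K⁴.
T = (5.380×10⁹)^(1/4).

T ≈ 271 K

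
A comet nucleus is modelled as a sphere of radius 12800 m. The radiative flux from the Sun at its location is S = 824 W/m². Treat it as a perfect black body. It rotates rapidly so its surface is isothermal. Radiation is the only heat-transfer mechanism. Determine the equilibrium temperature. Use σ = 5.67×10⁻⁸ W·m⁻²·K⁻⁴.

T ≈ 246 K

At equilibrium, absorbed power = emitted power.
Absorbing cross-section = πr² = 5.147×10⁸ m²; emitting surface = 4πr² = 2.059×10⁹ m² (ratio 4).
S·A_cross = εσ·A_surf·T⁴  ⇒  T⁴ = S/(4σ).
T⁴ = 1.00·824/(4·5.67×10⁻⁸) = 3.633×10⁹ K⁴.
T = (3.633×10⁹)^(1/4).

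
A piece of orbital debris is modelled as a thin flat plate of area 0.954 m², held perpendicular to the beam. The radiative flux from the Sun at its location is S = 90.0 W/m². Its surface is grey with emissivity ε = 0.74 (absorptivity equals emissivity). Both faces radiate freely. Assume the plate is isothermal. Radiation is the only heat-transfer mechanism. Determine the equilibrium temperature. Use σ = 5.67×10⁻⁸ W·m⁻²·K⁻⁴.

At equilibrium, absorbed power = emitted power.
Absorbing cross-section = A = 0.9540 m²; emitting surface = 2A = 1.908 m² (ratio 2).
εS·A_cross = εσ·A_surf·T⁴  ⇒  T⁴ = S/(2σ)   (ε cancels).
T⁴ = 90.0/(2·5.67×10⁻⁸) = 7.937×10⁸ K⁴.
T = (7.937×10⁸)^(1/4).

T ≈ 168 K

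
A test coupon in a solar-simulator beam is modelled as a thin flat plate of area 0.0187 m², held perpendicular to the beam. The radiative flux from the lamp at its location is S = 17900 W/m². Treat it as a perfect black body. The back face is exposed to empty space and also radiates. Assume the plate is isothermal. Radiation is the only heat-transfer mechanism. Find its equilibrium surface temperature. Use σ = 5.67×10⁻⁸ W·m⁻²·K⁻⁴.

T ≈ 630 K

At equilibrium, absorbed power = emitted power.
Absorbing cross-section = A = 0.01870 m²; emitting surface = 2A = 0.03740 m² (ratio 2).
S·A_cross = εσ·A_surf·T⁴  ⇒  T⁴ = S/(2σ).
T⁴ = 1.00·17900/(2·5.67×10⁻⁸) = 1.578×10¹¹ K⁴.
T = (1.578×10¹¹)^(1/4).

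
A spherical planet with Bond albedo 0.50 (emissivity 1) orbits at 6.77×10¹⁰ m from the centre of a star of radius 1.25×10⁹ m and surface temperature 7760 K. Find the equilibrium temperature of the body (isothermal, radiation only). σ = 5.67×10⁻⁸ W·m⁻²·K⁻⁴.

The star's surface emits σT_*⁴; at distance d the flux is S = σT_*⁴(R_*/d)².
S = 5.67×10⁻⁸·(7760)⁴·(1.25×10⁹/6.77×10¹⁰)² = 70090 W/m².
For an isothermal sphere T⁴ = (1−a)S/(4σ) = 1.545×10¹¹ K⁴.

T ≈ 627 K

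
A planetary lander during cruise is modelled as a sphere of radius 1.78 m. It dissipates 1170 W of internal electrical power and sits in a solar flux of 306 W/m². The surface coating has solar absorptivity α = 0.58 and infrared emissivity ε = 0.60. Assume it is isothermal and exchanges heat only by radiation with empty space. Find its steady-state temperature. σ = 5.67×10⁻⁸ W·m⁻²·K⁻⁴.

At steady state, absorbed solar power + internal power = radiated power.
Absorbed: α·S·A_cross = 0.58·306·9.954 = 1767 W (cross-section πr²).
Total input = 1767 + 1170 = 2937 W.
Radiated: εσ·A_surf·T⁴ with A_surf = 4πr² = 39.82 m².
T⁴ = 2937/(0.60·5.67×10⁻⁸·39.82) = 2.168×10⁹ K⁴.

T ≈ 216 K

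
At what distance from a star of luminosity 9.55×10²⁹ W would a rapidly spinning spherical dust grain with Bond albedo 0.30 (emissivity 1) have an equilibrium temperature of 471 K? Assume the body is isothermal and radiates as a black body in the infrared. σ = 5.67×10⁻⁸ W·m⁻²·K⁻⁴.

d ≈ 2.18×10¹² m

For an isothermal black-emitting sphere, (1−a)S·πr² = σ·4πr²·T⁴ ⇒ S = 4σT⁴/(1−a).
S = 4·5.67×10⁻⁸·(471)⁴/0.700 = 15950 W/m².
Flux falls as S = L/(4πd²), so d = √(L/(4πS)) = √(9.55×10²⁹/(4π·15950)).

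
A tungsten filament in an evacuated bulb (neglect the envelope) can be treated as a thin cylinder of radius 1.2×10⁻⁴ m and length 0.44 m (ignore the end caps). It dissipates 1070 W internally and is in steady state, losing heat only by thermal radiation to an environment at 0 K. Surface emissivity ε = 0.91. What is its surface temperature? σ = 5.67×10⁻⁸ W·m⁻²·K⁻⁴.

Steady state: internal power = radiated power, P = εσA T⁴.
Radiating area A = 2πrL = 3.318×10⁻⁴ m².
T⁴ = P/(εσA) = 1070/(0.91·5.67×10⁻⁸·3.318×10⁻⁴) = 6.251×10¹³ K⁴.
T = (6.251×10¹³)^(1/4).

T ≈ 2810 K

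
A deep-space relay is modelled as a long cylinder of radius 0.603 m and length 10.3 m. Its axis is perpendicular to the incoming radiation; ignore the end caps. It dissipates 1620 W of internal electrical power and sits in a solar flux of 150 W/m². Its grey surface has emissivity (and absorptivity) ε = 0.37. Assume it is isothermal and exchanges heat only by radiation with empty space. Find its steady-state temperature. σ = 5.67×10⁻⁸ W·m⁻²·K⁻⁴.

At steady state, absorbed solar power + internal power = radiated power.
Absorbed: α·S·A_cross = 0.37·150·12.42 = 689.4 W (cross-section 2rL).
Total input = 689.4 + 1620 = 2309 W.
Radiated: εσ·A_surf·T⁴ with A_surf = 2πrL = 39.02 m².
T⁴ = 2309/(0.37·5.67×10⁻⁸·39.02) = 2.821×10⁹ K⁴.

T ≈ 230 K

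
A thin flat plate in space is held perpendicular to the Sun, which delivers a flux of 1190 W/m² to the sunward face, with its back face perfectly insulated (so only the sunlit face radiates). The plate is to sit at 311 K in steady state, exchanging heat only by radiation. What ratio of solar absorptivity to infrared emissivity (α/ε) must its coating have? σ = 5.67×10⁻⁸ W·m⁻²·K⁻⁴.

Balance: αS·A = εσ·1A·T⁴ ⇒ α/ε = σT⁴/S.
α/ε = 5.67×10⁻⁸·(311)⁴/1190 = 5.67×10⁻⁸·9.355×10⁹/1190.

α/ε ≈ 0.446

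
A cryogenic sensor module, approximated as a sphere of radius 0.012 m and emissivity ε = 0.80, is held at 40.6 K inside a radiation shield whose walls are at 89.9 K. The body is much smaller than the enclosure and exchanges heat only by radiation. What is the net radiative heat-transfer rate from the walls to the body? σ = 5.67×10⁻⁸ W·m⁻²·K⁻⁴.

For a small grey body in a large enclosure: P_net = εσA(T_body⁴ − T_wall⁴).
A = 4πr² = 0.001810 m²; T_body⁴ − T_wall⁴ = 2.717×10⁶ − 6.532×10⁷ = -6.260×10⁷ K⁴.
|P_net| = 0.80·5.67×10⁻⁸·0.001810·6.260×10⁷.

P_net ≈ 0.00514 W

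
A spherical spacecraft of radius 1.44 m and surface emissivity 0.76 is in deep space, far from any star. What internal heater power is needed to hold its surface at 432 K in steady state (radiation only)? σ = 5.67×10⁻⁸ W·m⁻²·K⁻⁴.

P ≈ 39100 W

P = εσ·4πr²·T⁴.
4πr² = 26.06 m²; T⁴ = 3.483×10¹⁰ K⁴.
P = 0.76·5.67×10⁻⁸·26.06·3.483×10¹⁰.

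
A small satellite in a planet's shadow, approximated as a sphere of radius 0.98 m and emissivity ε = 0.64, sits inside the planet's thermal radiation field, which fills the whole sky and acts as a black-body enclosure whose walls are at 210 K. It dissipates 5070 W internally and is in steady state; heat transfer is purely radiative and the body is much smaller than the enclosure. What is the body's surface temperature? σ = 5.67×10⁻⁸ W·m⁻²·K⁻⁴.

For a small grey body in a large enclosure, net radiated power = εσA(T⁴ − T_w⁴).
Steady state: P = εσA(T⁴ − T_w⁴) with A = 4πr² = 12.07 m².
T⁴ = P/(εσA) + T_w⁴ = 5070/(0.64·5.67×10⁻⁸·12.07) + (210)⁴
    = 1.158×10¹⁰ + 1.945×10⁹ = 1.352×10¹⁰ K⁴.

T ≈ 341 K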